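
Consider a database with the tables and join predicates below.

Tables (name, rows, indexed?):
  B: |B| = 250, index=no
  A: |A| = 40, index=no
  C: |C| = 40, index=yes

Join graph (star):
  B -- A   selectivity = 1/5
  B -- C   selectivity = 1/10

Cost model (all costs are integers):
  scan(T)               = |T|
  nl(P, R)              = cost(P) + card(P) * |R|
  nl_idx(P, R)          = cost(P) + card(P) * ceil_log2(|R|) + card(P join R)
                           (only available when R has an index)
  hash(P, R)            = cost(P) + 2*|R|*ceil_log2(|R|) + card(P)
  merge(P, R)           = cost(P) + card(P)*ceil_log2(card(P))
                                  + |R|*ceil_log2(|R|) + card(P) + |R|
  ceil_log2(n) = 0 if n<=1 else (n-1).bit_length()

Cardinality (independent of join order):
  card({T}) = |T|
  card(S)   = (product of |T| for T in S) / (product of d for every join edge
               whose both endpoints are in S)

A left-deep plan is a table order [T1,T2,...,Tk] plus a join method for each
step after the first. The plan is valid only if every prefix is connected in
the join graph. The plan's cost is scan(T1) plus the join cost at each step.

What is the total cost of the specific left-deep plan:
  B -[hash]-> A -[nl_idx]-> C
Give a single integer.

20980

step 1: scan B: cost=250, card=250
step 2: join A via hash
    card(P join A) = 250*40/(5) = 2000
    cost = 250 + 2*40*6 + 250 = 980
step 3: join C via nl_idx
    card(P join C) = 2000*40/(10) = 8000
    cost = 980 + 2000*6 + 8000 = 20980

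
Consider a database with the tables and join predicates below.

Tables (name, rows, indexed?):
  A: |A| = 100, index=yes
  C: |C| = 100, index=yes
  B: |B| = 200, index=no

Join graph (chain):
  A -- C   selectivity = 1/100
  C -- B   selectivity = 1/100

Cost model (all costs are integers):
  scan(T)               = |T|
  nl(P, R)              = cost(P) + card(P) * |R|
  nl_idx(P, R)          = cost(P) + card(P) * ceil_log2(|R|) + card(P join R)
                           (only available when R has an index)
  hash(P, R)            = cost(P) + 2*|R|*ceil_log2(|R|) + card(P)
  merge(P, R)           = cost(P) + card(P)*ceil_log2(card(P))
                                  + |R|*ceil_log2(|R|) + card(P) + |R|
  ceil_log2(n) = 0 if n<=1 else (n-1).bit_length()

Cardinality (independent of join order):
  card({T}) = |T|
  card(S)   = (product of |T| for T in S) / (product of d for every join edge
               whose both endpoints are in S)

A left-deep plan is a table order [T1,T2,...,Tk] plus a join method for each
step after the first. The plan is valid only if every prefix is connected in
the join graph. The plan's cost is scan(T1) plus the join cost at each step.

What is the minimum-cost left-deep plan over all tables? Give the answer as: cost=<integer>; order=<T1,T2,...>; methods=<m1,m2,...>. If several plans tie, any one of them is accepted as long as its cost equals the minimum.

cost=3400; order=B,C,A; methods=hash,hash

Selinger DP (subsets sized 1..n):
  {A}: scan cost=100, card=100
  {C}: scan cost=100, card=100
  {B}: scan cost=200, card=200
  {AC}: card=100; try (C,nl_idx)→900, (A,nl_idx)→900, (C,hash)→1600, (A,hash)→1600, (C,merge)→1700, (A,merge)→1700 …(+2); best=900 via (C,nl_idx)
  {BC}: card=200; try (C,hash)→1800, (C,nl_idx)→1800, (B,merge)→2700, (C,merge)→2800, (B,hash)→3400, (B,nl)→20100 …(+1); best=1800 via (C,hash)
  {ABC}: card=200; try (A,hash)→3400, (A,nl_idx)→3400, (B,merge)→3500, (B,hash)→4200, (A,merge)→4400, (B,nl)→20900 …(+1); best=3400 via (A,hash)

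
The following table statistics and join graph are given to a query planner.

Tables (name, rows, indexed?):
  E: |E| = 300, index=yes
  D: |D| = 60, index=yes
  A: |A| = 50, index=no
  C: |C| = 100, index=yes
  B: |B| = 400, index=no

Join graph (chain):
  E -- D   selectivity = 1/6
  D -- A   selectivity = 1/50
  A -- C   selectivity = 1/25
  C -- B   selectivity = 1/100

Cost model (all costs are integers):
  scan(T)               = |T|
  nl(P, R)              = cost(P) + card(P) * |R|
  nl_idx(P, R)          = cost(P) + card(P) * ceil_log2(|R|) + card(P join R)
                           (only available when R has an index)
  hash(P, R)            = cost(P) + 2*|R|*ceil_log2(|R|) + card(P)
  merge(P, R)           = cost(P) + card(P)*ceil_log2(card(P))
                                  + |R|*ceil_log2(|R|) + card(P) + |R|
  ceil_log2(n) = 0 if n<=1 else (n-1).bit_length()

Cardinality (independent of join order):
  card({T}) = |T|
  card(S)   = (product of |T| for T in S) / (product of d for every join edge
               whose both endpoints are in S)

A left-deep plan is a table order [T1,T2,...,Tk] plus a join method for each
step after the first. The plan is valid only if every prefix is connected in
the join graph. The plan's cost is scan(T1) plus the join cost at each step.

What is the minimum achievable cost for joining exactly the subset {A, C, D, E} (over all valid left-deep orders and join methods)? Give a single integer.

Selinger DP over subsets of {A,C,D,E}:
  {E}: scan cost=300, card=300
  {D}: scan cost=60, card=60
  {A}: scan cost=50, card=50
  {C}: scan cost=100, card=100
  {DE}: card=3000; try (D,hash)→1320, (E,merge)→3480, (E,nl_idx)→3600, (D,merge)→3720, (D,nl_idx)→5100, (E,hash)→5520 …(+2); best=1320 via (D,hash)
  {AD}: card=60; try (D,nl_idx)→410, (A,hash)→720, (D,hash)→820, (D,merge)→820, (A,merge)→830, (D,nl)→3050 …(+1); best=410 via (D,nl_idx)
  {AC}: card=200; try (C,nl_idx)→600, (A,hash)→800, (C,merge)→1200, (A,merge)→1250, (C,hash)→1500, (C,nl)→5050 …(+1); best=600 via (C,nl_idx)
  {ADE}: card=3000; try (E,merge)→3830, (E,nl_idx)→3950, (A,hash)→4920, (E,hash)→5870, (E,nl)→18410, (A,merge)→40670 …(+1); best=3830 via (E,merge)
  {ACD}: card=240; try (C,nl_idx)→1070, (D,hash)→1520, (C,merge)→1630, (C,hash)→1870, (D,nl_idx)→2040, (D,merge)→2820 …(+2); best=1070 via (C,nl_idx)
  {ACDE}: card=12000; try (E,merge)→6230, (E,hash)→6710, (C,hash)→8230, (E,nl_idx)→15230, (C,nl_idx)→36830, (C,merge)→43630 …(+2); best=6230 via (E,merge)

6230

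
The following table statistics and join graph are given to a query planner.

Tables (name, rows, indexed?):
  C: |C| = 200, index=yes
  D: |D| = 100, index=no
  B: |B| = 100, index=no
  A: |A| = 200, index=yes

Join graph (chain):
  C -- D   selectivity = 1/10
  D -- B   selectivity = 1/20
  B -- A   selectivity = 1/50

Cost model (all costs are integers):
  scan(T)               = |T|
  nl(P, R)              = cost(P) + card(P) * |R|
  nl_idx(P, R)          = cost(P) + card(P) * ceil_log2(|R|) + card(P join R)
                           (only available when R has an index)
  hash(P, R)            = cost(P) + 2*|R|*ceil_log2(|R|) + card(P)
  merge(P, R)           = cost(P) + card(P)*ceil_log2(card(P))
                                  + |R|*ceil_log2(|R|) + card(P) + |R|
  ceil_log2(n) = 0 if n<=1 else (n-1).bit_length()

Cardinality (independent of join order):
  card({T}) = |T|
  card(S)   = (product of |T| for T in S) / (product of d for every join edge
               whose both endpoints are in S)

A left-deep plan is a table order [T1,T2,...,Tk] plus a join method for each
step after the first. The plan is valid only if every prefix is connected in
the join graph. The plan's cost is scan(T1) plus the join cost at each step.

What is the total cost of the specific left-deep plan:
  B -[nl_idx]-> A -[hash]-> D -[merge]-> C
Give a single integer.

28900

step 1: scan B: cost=100, card=100
step 2: join A via nl_idx
    card(P join A) = 100*200/(50) = 400
    cost = 100 + 100*8 + 400 = 1300
step 3: join D via hash
    card(P join D) = 400*100/(20) = 2000
    cost = 1300 + 2*100*7 + 400 = 3100
step 4: join C via merge
    card(P join C) = 2000*200/(10) = 40000
    cost = 3100 + 2000*11 + 200*8 + 2000 + 200 = 28900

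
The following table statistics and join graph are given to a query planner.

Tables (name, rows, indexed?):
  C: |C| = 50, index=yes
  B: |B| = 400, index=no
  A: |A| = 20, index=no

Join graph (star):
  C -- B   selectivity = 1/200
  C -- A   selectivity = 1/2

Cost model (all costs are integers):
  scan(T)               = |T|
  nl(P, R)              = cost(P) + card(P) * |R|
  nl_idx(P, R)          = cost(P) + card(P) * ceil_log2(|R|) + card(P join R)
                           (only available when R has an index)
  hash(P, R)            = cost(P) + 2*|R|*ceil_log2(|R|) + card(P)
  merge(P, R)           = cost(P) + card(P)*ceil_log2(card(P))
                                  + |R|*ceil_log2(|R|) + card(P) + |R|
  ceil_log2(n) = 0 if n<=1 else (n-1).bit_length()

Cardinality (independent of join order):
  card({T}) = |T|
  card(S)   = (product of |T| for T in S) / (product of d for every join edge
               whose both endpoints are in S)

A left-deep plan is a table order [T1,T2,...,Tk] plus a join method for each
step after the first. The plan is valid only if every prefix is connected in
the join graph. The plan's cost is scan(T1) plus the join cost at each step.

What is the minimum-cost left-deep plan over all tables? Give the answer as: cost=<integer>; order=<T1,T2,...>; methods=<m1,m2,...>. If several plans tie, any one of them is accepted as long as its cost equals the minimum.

cost=1700; order=B,C,A; methods=hash,hash

Selinger DP (subsets sized 1..n):
  {C}: scan cost=50, card=50
  {B}: scan cost=400, card=400
  {A}: scan cost=20, card=20
  {BC}: card=100; try (C,hash)→1400, (C,nl_idx)→2900, (B,merge)→4400, (C,merge)→4750, (B,hash)→7300, (B,nl)→20050 …(+1); best=1400 via (C,hash)
  {AC}: card=500; try (A,hash)→300, (C,merge)→490, (A,merge)→520, (C,hash)→640, (C,nl_idx)→640, (C,nl)→1020 …(+1); best=300 via (A,hash)
  {ABC}: card=1000; try (A,hash)→1700, (A,merge)→2320, (A,nl)→3400, (B,hash)→8000, (B,merge)→9300, (B,nl)→200300; best=1700 via (A,hash)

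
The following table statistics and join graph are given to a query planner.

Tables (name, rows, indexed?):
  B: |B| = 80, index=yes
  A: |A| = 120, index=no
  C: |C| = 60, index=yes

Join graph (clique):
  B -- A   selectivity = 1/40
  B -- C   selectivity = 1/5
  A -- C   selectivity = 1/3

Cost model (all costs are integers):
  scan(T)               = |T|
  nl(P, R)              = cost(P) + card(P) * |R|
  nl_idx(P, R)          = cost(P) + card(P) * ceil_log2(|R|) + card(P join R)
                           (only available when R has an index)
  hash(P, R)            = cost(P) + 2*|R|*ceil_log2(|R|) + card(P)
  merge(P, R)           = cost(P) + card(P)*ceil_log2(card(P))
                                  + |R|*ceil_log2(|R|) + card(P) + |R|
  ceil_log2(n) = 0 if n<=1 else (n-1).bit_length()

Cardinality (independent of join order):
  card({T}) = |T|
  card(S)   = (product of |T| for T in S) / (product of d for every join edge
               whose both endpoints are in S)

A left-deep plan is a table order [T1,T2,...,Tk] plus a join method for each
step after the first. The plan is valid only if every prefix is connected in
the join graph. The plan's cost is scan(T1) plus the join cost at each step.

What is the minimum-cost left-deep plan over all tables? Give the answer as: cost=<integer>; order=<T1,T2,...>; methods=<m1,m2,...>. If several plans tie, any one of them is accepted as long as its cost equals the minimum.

cost=2160; order=A,B,C; methods=nl_idx,hash

Selinger DP (subsets sized 1..n):
  {B}: scan cost=80, card=80
  {A}: scan cost=120, card=120
  {C}: scan cost=60, card=60
  {AB}: card=240; try (B,nl_idx)→1200, (B,hash)→1360, (A,merge)→1680, (B,merge)→1720, (A,hash)→1840, (A,nl)→9680 …(+1); best=1200 via (B,nl_idx)
  {BC}: card=960; try (C,hash)→880, (B,merge)→1120, (C,merge)→1140, (B,hash)→1240, (B,nl_idx)→1440, (C,nl_idx)→1520 …(+2); best=880 via (C,hash)
  {AC}: card=2400; try (C,hash)→960, (A,merge)→1440, (C,merge)→1500, (A,hash)→1800, (C,nl_idx)→3240, (A,nl)→7260 …(+1); best=960 via (C,hash)
  {ABC}: card=960; try (C,hash)→2160, (A,hash)→3520, (C,nl_idx)→3600, (C,merge)→3780, (B,hash)→4480, (A,merge)→12400 …(+5); best=2160 via (C,hash)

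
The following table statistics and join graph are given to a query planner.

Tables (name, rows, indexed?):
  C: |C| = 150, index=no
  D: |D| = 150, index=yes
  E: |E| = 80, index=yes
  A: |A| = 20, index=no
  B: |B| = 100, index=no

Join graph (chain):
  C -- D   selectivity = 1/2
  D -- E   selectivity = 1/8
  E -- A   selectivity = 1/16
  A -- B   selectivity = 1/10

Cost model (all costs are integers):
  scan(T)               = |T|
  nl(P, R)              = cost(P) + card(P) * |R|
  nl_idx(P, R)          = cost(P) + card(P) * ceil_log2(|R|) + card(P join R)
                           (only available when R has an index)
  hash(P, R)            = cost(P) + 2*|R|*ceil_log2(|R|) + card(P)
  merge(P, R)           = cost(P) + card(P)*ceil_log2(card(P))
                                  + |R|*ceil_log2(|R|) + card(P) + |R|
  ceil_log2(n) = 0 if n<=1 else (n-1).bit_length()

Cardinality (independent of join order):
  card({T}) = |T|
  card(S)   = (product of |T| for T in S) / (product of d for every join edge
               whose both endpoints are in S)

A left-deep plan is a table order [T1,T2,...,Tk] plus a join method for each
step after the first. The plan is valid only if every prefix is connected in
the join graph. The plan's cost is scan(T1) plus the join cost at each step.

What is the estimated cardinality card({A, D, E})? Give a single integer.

Tables in S: A(20), D(150), E(80)
Edges inside S: D-E(d=8), E-A(d=16)
numerator = 20 * 150 * 80 = 240000
denominator = 8 * 16 = 128
card(S) = 240000 / 128 = 1875

1875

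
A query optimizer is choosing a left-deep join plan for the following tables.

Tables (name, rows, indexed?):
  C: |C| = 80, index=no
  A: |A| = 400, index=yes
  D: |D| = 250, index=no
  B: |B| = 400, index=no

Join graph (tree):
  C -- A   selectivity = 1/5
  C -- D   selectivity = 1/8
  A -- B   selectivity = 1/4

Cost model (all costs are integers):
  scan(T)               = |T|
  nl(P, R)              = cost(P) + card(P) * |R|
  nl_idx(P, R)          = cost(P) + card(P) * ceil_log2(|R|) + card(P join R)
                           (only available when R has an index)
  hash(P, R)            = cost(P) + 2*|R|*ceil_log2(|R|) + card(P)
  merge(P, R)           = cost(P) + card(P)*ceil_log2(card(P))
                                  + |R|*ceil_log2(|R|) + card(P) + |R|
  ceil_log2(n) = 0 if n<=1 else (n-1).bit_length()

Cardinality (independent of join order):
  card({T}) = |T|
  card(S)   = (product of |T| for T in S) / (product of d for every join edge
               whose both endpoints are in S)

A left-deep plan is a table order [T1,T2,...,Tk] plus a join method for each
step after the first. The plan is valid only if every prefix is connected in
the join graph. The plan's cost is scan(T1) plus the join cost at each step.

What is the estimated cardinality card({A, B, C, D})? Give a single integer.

Tables in S: A(400), B(400), C(80), D(250)
Edges inside S: C-A(d=5), C-D(d=8), A-B(d=4)
numerator = 400 * 400 * 80 * 250 = 3200000000
denominator = 5 * 8 * 4 = 160
card(S) = 3200000000 / 160 = 20000000

20000000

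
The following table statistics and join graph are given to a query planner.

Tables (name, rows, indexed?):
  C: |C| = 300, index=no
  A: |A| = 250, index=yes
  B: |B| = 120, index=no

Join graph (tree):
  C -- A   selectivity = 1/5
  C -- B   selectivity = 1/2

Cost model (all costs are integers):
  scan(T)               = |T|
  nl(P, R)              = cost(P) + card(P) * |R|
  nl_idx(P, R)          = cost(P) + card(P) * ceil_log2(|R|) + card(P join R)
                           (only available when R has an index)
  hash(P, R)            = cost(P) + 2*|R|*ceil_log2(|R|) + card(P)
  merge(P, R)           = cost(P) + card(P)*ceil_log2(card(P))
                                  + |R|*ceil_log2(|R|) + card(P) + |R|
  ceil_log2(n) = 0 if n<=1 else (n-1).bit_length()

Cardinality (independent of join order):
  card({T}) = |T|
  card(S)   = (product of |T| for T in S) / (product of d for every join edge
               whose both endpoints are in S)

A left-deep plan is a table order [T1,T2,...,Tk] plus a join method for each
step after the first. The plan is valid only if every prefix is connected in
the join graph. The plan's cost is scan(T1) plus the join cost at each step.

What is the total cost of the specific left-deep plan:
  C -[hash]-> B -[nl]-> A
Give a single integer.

step 1: scan C: cost=300, card=300
step 2: join B via hash
    card(P join B) = 300*120/(2) = 18000
    cost = 300 + 2*120*7 + 300 = 2280
step 3: join A via nl
    card(P join A) = 18000*250/(5) = 900000
    cost = 2280 + 18000*250 = 4502280

4502280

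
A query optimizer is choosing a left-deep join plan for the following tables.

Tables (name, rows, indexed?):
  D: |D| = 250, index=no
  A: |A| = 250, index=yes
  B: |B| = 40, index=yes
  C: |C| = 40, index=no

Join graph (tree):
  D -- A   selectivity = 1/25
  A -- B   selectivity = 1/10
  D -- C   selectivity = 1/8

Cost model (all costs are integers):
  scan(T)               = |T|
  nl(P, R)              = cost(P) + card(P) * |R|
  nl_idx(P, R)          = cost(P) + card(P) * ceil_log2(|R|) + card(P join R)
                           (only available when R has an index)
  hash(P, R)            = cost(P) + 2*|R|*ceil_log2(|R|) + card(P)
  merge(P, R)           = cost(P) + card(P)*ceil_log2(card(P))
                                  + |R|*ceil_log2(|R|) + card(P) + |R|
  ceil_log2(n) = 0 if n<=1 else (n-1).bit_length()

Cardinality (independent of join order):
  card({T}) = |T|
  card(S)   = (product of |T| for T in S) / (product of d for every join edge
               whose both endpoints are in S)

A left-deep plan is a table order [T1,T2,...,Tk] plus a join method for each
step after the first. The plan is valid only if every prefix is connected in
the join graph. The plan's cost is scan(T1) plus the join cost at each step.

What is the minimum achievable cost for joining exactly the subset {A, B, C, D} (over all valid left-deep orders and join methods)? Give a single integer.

16460

Selinger DP over subsets of {A,B,C,D}:
  {D}: scan cost=250, card=250
  {A}: scan cost=250, card=250
  {B}: scan cost=40, card=40
  {C}: scan cost=40, card=40
  {AD}: card=2500; try (D,hash)→4500, (A,hash)→4500, (D,merge)→4750, (A,merge)→4750, (A,nl_idx)→4750, (D,nl)→62750 …(+1); best=4500 via (D,hash)
  {CD}: card=1250; try (C,hash)→980, (D,merge)→2570, (C,merge)→2780, (D,hash)→4080, (D,nl)→10040, (C,nl)→10250; best=980 via (C,hash)
  {AB}: card=1000; try (B,hash)→980, (A,nl_idx)→1360, (A,merge)→2570, (B,nl_idx)→2750, (B,merge)→2780, (A,hash)→4080 …(+2); best=980 via (B,hash)
  {ABD}: card=10000; try (D,hash)→5980, (B,hash)→7480, (D,merge)→14230, (B,nl_idx)→29500, (B,merge)→37280, (B,nl)→104500 …(+1); best=5980 via (D,hash)
  {ACD}: card=12500; try (A,hash)→6230, (C,hash)→7480, (A,merge)→18230, (A,nl_idx)→23480, (C,merge)→37280, (C,nl)→104500 …(+1); best=6230 via (A,hash)
  {ABCD}: card=50000; try (C,hash)→16460, (B,hash)→19210, (B,nl_idx)→131230, (C,merge)→156260, (B,merge)→194010, (C,nl)→405980 …(+1); best=16460 via (C,hash)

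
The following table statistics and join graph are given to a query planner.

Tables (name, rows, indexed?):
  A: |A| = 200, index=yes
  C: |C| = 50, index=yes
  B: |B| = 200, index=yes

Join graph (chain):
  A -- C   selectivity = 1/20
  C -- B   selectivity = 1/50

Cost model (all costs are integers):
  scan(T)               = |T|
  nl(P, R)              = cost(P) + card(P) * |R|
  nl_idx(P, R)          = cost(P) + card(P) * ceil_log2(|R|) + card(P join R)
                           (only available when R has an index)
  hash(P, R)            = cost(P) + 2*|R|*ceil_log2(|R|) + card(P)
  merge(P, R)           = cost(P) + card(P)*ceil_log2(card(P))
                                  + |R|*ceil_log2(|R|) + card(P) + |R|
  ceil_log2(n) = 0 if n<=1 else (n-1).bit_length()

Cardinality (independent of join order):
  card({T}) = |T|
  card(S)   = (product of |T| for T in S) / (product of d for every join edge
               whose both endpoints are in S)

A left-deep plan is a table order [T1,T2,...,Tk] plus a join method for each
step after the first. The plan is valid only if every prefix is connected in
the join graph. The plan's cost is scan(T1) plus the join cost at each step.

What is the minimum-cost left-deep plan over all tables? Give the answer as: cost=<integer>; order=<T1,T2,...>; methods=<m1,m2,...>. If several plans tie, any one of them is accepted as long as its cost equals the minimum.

Selinger DP (subsets sized 1..n):
  {A}: scan cost=200, card=200
  {C}: scan cost=50, card=50
  {B}: scan cost=200, card=200
  {AC}: card=500; try (A,nl_idx)→950, (C,hash)→1000, (C,nl_idx)→1900, (A,merge)→2200, (C,merge)→2350, (A,hash)→3300 …(+2); best=950 via (A,nl_idx)
  {BC}: card=200; try (B,nl_idx)→650, (C,hash)→1000, (C,nl_idx)→1600, (B,merge)→2200, (C,merge)→2350, (B,hash)→3300 …(+2); best=650 via (B,nl_idx)
  {ABC}: card=2000; try (A,hash)→4050, (A,merge)→4250, (A,nl_idx)→4250, (B,hash)→4650, (B,nl_idx)→6950, (B,merge)→7750 …(+2); best=4050 via (A,hash)

cost=4050; order=C,B,A; methods=nl_idx,hash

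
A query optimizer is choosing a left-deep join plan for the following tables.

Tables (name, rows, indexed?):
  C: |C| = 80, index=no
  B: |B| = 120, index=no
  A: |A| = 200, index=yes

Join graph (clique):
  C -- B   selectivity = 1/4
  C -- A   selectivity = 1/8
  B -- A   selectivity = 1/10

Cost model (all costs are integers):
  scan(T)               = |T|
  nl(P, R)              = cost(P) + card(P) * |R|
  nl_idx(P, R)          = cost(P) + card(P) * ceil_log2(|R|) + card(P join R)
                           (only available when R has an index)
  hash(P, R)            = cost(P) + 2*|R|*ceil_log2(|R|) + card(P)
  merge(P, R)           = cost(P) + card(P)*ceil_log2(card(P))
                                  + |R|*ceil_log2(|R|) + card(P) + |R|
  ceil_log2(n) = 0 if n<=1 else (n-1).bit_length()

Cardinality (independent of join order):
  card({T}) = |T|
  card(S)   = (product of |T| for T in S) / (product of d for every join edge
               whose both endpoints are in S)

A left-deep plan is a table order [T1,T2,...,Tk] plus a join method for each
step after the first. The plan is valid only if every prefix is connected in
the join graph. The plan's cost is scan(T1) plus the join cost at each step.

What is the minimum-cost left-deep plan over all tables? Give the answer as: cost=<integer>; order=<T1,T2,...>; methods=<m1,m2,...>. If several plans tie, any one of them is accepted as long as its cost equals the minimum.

cost=5200; order=A,C,B; methods=hash,hash

Selinger DP (subsets sized 1..n):
  {C}: scan cost=80, card=80
  {B}: scan cost=120, card=120
  {A}: scan cost=200, card=200
  {BC}: card=2400; try (C,hash)→1360, (B,merge)→1680, (C,merge)→1720, (B,hash)→1840, (B,nl)→9680, (C,nl)→9720; best=1360 via (C,hash)
  {AC}: card=2000; try (C,hash)→1520, (A,merge)→2520, (C,merge)→2640, (A,nl_idx)→2720, (A,hash)→3360, (A,nl)→16080 …(+1); best=1520 via (C,hash)
  {AB}: card=2400; try (B,hash)→2080, (A,merge)→2880, (B,merge)→2960, (A,hash)→3440, (A,nl_idx)→3480, (A,nl)→24120 …(+1); best=2080 via (B,hash)
  {ABC}: card=6000; try (B,hash)→5200, (C,hash)→5600, (A,hash)→6960, (B,merge)→26480, (A,nl_idx)→26560, (C,merge)→33920 …(+4); best=5200 via (B,hash)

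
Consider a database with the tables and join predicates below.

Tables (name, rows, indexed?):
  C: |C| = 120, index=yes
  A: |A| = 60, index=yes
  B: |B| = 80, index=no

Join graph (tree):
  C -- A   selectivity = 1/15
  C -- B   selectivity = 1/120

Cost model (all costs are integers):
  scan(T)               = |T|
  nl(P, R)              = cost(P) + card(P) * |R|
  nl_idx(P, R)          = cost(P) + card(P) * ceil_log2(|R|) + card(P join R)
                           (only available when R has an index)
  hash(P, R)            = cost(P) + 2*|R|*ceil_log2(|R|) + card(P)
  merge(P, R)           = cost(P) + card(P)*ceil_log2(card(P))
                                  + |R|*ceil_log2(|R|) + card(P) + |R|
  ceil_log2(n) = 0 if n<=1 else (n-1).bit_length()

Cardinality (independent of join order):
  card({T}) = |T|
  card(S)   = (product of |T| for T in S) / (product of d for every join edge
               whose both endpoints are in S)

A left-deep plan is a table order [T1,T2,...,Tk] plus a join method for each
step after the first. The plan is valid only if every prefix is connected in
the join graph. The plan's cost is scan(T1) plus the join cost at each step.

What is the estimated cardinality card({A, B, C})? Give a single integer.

320

Tables in S: A(60), B(80), C(120)
Edges inside S: C-A(d=15), C-B(d=120)
numerator = 60 * 80 * 120 = 576000
denominator = 15 * 120 = 1800
card(S) = 576000 / 1800 = 320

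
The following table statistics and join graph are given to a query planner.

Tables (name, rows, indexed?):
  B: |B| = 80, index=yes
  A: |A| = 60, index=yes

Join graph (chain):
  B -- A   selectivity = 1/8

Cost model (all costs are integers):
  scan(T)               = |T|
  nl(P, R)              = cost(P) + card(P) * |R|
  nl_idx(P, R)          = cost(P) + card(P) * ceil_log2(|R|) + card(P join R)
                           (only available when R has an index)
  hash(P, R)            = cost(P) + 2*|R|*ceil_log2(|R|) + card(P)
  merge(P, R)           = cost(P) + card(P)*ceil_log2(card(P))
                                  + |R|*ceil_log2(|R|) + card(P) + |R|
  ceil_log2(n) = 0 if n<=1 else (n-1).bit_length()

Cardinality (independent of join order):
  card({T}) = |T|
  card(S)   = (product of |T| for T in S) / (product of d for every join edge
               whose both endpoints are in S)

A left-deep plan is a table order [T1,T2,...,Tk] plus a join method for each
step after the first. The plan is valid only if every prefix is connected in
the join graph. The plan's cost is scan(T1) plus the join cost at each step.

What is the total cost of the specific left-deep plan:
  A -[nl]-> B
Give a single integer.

4860

step 1: scan A: cost=60, card=60
step 2: join B via nl
    card(P join B) = 60*80/(8) = 600
    cost = 60 + 60*80 = 4860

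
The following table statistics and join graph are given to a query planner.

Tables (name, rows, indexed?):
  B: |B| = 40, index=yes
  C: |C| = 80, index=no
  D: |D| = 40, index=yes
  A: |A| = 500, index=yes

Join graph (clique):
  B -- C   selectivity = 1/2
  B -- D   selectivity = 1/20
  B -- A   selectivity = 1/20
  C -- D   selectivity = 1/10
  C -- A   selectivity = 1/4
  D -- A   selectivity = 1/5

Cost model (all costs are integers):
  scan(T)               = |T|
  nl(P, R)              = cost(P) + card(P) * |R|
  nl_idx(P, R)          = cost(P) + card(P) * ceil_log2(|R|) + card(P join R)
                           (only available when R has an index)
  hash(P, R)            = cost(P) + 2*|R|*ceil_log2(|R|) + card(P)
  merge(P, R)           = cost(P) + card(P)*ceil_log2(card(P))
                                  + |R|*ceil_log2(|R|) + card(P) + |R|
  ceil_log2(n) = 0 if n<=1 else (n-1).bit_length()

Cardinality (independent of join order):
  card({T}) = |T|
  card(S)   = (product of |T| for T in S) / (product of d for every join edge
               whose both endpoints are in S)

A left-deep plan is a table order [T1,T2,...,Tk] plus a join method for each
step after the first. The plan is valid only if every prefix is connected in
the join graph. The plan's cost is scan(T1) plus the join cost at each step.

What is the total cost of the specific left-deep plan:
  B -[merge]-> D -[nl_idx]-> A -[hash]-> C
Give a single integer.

3240

step 1: scan B: cost=40, card=40
step 2: join D via merge
    card(P join D) = 40*40/(20) = 80
    cost = 40 + 40*6 + 40*6 + 40 + 40 = 600
step 3: join A via nl_idx
    card(P join A) = 80*500/(20*5) = 400
    cost = 600 + 80*9 + 400 = 1720
step 4: join C via hash
    card(P join C) = 400*80/(2*10*4) = 400
    cost = 1720 + 2*80*7 + 400 = 3240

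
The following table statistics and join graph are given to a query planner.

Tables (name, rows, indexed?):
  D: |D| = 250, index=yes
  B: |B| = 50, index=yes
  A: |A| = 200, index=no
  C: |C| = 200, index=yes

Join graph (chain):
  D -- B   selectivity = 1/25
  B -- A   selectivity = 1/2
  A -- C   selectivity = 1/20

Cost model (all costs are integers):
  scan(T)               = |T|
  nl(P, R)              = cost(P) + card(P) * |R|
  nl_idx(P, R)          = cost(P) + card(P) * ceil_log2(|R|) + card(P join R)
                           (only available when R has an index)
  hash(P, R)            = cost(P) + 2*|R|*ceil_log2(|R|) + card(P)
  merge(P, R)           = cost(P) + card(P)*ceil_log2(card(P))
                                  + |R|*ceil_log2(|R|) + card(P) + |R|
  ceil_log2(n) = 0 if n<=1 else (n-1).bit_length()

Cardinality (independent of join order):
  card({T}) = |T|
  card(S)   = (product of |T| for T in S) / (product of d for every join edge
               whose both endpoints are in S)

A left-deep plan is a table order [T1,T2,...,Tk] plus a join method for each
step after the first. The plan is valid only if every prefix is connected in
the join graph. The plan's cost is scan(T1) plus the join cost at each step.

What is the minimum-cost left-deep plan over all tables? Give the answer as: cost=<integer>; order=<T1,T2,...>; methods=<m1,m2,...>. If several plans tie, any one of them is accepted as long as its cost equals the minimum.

cost=57850; order=B,D,A,C; methods=nl_idx,hash,hash

Selinger DP (subsets sized 1..n):
  {D}: scan cost=250, card=250
  {B}: scan cost=50, card=50
  {A}: scan cost=200, card=200
  {C}: scan cost=200, card=200
  {BD}: card=500; try (D,nl_idx)→950, (B,hash)→1100, (B,nl_idx)→2250, (D,merge)→2650, (B,merge)→2850, (D,hash)→4100 …(+2); best=950 via (D,nl_idx)
  {AB}: card=5000; try (B,hash)→1000, (A,merge)→2200, (B,merge)→2350, (A,hash)→3300, (B,nl_idx)→6400, (A,nl)→10050 …(+1); best=1000 via (B,hash)
  {AC}: card=2000; try (C,hash)→3600, (A,hash)→3600, (C,merge)→3800, (C,nl_idx)→3800, (A,merge)→3800, (C,nl)→40200 …(+1); best=3600 via (C,hash)
  {ABD}: card=50000; try (A,hash)→4650, (A,merge)→7750, (D,hash)→10000, (D,merge)→73250, (D,nl_idx)→91000, (A,nl)→100950 …(+1); best=4650 via (A,hash)
  {ABC}: card=50000; try (B,hash)→6200, (C,hash)→9200, (B,merge)→27950, (B,nl_idx)→65600, (C,merge)→72800, (C,nl_idx)→91000 …(+2); best=6200 via (B,hash)
  {ABCD}: card=500000; try (C,hash)→57850, (D,hash)→60200, (C,merge)→856450, (D,merge)→858450, (C,nl_idx)→904650, (D,nl_idx)→906200 …(+2); best=57850 via (C,hash)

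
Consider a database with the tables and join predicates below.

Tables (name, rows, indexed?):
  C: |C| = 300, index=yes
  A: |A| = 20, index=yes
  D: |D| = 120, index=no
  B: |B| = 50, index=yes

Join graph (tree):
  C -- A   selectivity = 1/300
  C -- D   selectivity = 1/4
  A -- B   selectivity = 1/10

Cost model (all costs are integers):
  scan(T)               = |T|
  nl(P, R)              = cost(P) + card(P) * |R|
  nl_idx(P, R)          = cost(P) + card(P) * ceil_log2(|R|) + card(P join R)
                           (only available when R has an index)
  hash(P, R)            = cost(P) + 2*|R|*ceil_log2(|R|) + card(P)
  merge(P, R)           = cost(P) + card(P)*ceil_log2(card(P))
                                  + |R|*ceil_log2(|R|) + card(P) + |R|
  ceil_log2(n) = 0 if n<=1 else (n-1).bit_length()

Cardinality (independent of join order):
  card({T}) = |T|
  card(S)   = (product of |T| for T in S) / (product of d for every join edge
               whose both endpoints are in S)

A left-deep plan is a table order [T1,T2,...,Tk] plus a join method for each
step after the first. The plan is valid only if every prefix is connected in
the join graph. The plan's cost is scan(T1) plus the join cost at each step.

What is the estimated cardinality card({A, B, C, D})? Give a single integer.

Tables in S: A(20), B(50), C(300), D(120)
Edges inside S: C-A(d=300), C-D(d=4), A-B(d=10)
numerator = 20 * 50 * 300 * 120 = 36000000
denominator = 300 * 4 * 10 = 12000
card(S) = 36000000 / 12000 = 3000

3000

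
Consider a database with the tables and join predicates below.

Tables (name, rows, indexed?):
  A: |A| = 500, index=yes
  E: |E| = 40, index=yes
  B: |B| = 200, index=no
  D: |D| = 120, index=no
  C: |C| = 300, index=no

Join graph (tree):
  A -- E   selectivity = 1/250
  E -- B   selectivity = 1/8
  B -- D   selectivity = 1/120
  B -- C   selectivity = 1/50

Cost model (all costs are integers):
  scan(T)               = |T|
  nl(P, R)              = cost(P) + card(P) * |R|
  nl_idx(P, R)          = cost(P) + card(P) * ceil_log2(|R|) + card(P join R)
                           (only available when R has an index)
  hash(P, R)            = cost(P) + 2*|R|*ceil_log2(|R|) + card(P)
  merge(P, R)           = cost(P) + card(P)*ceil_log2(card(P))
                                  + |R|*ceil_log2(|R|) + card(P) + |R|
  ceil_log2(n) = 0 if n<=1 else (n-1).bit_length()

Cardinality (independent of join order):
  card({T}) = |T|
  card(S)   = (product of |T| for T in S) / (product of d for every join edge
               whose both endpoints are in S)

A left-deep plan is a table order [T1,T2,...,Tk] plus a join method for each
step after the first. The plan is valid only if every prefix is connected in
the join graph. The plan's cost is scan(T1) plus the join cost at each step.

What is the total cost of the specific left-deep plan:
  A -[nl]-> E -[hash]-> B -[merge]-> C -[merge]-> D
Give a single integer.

step 1: scan A: cost=500, card=500
step 2: join E via nl
    card(P join E) = 500*40/(250) = 80
    cost = 500 + 500*40 = 20500
step 3: join B via hash
    card(P join B) = 80*200/(8) = 2000
    cost = 20500 + 2*200*8 + 80 = 23780
step 4: join C via merge
    card(P join C) = 2000*300/(50) = 12000
    cost = 23780 + 2000*11 + 300*9 + 2000 + 300 = 50780
step 5: join D via merge
    card(P join D) = 12000*120/(120) = 12000
    cost = 50780 + 12000*14 + 120*7 + 12000 + 120 = 231740

231740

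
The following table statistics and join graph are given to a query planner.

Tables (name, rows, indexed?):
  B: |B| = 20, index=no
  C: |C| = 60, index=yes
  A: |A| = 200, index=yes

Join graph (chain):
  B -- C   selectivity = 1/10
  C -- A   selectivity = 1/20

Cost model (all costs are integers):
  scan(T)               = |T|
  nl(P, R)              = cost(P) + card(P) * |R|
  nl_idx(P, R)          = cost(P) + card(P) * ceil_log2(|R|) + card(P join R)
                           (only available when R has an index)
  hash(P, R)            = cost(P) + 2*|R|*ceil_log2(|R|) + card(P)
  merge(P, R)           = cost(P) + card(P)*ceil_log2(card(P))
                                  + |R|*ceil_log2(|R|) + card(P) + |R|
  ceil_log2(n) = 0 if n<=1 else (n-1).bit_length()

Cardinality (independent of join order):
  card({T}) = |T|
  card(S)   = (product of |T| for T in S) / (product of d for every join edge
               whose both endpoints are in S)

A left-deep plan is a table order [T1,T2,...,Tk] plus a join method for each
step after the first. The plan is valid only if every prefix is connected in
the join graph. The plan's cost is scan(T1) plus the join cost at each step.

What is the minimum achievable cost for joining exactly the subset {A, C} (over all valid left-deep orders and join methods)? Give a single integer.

1120

Selinger DP over subsets of {A,C}:
  {C}: scan cost=60, card=60
  {A}: scan cost=200, card=200
  {AC}: card=600; try (C,hash)→1120, (A,nl_idx)→1140, (C,nl_idx)→2000, (A,merge)→2280, (C,merge)→2420, (A,hash)→3320 …(+2); best=1120 via (C,hash)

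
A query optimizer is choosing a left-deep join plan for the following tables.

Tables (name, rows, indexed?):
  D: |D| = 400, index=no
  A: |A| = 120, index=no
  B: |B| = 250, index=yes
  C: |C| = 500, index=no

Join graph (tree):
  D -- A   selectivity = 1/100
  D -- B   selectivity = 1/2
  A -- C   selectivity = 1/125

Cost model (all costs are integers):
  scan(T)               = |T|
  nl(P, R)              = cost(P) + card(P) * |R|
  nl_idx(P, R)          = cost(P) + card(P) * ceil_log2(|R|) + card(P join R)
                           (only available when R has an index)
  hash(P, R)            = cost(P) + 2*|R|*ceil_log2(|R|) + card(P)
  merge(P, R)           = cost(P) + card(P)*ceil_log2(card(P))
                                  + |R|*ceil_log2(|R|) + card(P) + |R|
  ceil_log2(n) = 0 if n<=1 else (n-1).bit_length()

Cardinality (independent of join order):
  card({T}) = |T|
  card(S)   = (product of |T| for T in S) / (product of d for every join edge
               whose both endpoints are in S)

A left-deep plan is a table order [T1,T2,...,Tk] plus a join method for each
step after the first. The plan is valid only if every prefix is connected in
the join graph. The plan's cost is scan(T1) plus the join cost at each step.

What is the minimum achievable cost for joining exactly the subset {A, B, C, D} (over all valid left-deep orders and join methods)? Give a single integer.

Selinger DP over subsets of {A,B,C,D}:
  {D}: scan cost=400, card=400
  {A}: scan cost=120, card=120
  {B}: scan cost=250, card=250
  {C}: scan cost=500, card=500
  {AD}: card=480; try (A,hash)→2480, (D,merge)→5080, (A,merge)→5360, (D,hash)→7440, (D,nl)→48120, (A,nl)→48400; best=2480 via (A,hash)
  {BD}: card=50000; try (B,hash)→4800, (D,merge)→6500, (B,merge)→6650, (D,hash)→7700, (B,nl_idx)→53600, (D,nl)→100250 …(+1); best=4800 via (B,hash)
  {AC}: card=480; try (A,hash)→2680, (C,merge)→6080, (A,merge)→6460, (C,hash)→9240, (C,nl)→60120, (A,nl)→60500; best=2680 via (A,hash)
  {ABD}: card=60000; try (B,hash)→6960, (B,merge)→9530, (A,hash)→56480, (B,nl_idx)→66320, (B,nl)→122480, (A,merge)→855760 …(+1); best=6960 via (B,hash)
  {ACD}: card=1920; try (D,hash)→10360, (D,merge)→11480, (C,hash)→11960, (C,merge)→12280, (D,nl)→194680, (C,nl)→242480; best=10360 via (D,hash)
  {ABCD}: card=240000; try (B,hash)→16280, (B,merge)→35650, (C,hash)→75960, (B,nl_idx)→265720, (B,nl)→490360, (C,merge)→1031960 …(+1); best=16280 via (B,hash)

16280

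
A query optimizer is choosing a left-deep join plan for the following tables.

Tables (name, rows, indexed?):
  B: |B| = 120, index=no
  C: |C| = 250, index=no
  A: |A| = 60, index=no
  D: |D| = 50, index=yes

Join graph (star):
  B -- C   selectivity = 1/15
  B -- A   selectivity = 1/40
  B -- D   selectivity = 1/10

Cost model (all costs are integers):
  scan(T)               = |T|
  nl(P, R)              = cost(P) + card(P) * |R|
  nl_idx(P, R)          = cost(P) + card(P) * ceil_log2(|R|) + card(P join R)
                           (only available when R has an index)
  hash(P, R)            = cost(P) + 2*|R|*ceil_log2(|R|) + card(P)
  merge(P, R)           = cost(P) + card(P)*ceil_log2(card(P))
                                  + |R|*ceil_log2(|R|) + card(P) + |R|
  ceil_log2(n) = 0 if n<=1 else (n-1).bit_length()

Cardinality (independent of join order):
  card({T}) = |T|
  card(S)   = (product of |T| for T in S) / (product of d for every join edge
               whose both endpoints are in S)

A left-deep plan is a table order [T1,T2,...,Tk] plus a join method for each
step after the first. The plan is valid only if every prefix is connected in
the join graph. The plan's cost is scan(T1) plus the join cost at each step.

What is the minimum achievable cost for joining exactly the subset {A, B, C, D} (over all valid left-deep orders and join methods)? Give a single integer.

6640

Selinger DP over subsets of {A,B,C,D}:
  {B}: scan cost=120, card=120
  {C}: scan cost=250, card=250
  {A}: scan cost=60, card=60
  {D}: scan cost=50, card=50
  {BC}: card=2000; try (B,hash)→2180, (C,merge)→3330, (B,merge)→3460, (C,hash)→4240, (C,nl)→30120, (B,nl)→30250; best=2180 via (B,hash)
  {AB}: card=180; try (A,hash)→960, (B,merge)→1440, (A,merge)→1500, (B,hash)→1800, (B,nl)→7260, (A,nl)→7320; best=960 via (A,hash)
  {BD}: card=600; try (D,hash)→840, (B,merge)→1360, (D,merge)→1430, (D,nl_idx)→1440, (B,hash)→1780, (B,nl)→6050 …(+1); best=840 via (D,hash)
  {ABC}: card=3000; try (C,merge)→4830, (A,hash)→4900, (C,hash)→5140, (A,merge)→26600, (C,nl)→45960, (A,nl)→122180; best=4830 via (C,merge)
  {BCD}: card=10000; try (D,hash)→4780, (C,hash)→5440, (C,merge)→9690, (D,nl_idx)→24180, (D,merge)→26530, (D,nl)→102180 …(+1); best=4780 via (D,hash)
  {ABD}: card=900; try (D,hash)→1740, (A,hash)→2160, (D,merge)→2930, (D,nl_idx)→2940, (A,merge)→7860, (D,nl)→9960 …(+1); best=1740 via (D,hash)
  {ABCD}: card=15000; try (C,hash)→6640, (D,hash)→8430, (C,merge)→13890, (A,hash)→15500, (D,nl_idx)→37830, (D,merge)→44180 …(+4); best=6640 via (C,hash)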